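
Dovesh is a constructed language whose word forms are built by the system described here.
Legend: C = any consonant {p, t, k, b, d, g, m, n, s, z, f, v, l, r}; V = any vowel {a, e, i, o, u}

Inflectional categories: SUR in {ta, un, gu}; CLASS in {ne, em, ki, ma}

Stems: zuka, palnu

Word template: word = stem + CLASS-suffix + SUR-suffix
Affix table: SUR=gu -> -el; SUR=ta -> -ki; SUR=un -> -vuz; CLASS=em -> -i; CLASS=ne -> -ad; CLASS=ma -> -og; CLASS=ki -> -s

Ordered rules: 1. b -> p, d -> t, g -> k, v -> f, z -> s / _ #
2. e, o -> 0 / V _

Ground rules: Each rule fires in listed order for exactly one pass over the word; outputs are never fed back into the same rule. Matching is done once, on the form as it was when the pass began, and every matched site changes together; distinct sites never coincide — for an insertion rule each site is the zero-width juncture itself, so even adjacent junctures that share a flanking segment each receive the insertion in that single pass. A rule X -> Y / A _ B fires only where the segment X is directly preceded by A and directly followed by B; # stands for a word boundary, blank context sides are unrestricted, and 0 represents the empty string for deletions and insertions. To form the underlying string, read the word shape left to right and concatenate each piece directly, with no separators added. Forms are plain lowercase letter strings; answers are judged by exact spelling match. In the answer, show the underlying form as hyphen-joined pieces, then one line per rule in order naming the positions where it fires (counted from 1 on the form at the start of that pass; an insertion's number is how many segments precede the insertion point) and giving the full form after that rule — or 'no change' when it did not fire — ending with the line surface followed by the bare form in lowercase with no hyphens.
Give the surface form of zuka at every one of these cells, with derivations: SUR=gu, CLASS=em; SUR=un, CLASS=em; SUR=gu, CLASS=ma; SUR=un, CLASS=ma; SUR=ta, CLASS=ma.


cell SUR=gu, CLASS=em:
underlying: zuka-i-el
1. b -> p, d -> t, g -> k, v -> f, z -> s / _ #: no change
2. e, o -> 0 / V _: fires at position(s) 6: zukail
surface: zukail

cell SUR=un, CLASS=em:
underlying: zuka-i-vuz
1. b -> p, d -> t, g -> k, v -> f, z -> s / _ #: fires at position(s) 8: zukaivus
2. e, o -> 0 / V _: no change
surface: zukaivus

cell SUR=gu, CLASS=ma:
underlying: zuka-og-el
1. b -> p, d -> t, g -> k, v -> f, z -> s / _ #: no change
2. e, o -> 0 / V _: fires at position(s) 5: zukagel
surface: zukagel

cell SUR=un, CLASS=ma:
underlying: zuka-og-vuz
1. b -> p, d -> t, g -> k, v -> f, z -> s / _ #: fires at position(s) 9: zukaogvus
2. e, o -> 0 / V _: fires at position(s) 5: zukagvus
surface: zukagvus

cell SUR=ta, CLASS=ma:
underlying: zuka-og-ki
1. b -> p, d -> t, g -> k, v -> f, z -> s / _ #: no change
2. e, o -> 0 / V _: fires at position(s) 5: zukagki
surface: zukagki


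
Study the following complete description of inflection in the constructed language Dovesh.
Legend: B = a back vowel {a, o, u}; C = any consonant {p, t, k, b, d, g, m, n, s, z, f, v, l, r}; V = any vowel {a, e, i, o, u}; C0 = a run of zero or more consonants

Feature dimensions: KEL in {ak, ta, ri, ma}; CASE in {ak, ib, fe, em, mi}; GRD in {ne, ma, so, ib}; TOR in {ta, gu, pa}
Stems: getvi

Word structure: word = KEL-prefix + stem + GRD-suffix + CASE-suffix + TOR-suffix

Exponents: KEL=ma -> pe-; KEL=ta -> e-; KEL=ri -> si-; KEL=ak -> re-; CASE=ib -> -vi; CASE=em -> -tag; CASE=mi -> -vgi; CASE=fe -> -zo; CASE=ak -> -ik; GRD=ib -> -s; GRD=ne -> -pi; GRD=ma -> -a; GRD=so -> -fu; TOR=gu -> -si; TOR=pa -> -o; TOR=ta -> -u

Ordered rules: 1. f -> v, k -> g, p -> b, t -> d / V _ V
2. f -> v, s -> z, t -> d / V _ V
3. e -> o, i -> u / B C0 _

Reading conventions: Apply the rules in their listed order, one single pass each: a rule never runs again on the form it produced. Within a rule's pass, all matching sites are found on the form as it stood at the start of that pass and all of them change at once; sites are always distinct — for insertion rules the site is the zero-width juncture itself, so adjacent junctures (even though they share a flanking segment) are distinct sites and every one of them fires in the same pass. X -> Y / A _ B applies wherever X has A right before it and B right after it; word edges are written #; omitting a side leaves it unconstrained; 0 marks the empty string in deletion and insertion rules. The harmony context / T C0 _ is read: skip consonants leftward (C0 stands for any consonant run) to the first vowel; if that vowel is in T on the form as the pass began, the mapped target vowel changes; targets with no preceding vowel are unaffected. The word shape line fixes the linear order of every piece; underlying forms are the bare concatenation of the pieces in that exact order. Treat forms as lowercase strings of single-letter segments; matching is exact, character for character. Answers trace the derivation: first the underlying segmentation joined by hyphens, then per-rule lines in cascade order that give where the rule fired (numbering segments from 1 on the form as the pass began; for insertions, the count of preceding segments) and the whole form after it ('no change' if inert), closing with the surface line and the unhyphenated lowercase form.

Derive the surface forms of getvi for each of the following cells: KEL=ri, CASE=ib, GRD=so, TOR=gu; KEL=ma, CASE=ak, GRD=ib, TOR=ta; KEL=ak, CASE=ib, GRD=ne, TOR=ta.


cell KEL=ri, CASE=ib, GRD=so, TOR=gu:
underlying: si-getvi-fu-vi-si
1. f -> v, k -> g, p -> b, t -> d / V _ V: fires at position(s) 8: sigetvivuvisi
2. f -> v, s -> z, t -> d / V _ V: fires at position(s) 12: sigetvivuvizi
3. e -> o, i -> u / B C0 _: fires at position(s) 11: sigetvivuvuzi
surface: sigetvivuvuzi

cell KEL=ma, CASE=ak, GRD=ib, TOR=ta:
underlying: pe-getvi-s-ik-u
1. f -> v, k -> g, p -> b, t -> d / V _ V: fires at position(s) 10: pegetvisigu
2. f -> v, s -> z, t -> d / V _ V: fires at position(s) 8: pegetvizigu
3. e -> o, i -> u / B C0 _: no change
surface: pegetvizigu

cell KEL=ak, CASE=ib, GRD=ne, TOR=ta:
underlying: re-getvi-pi-vi-u
1. f -> v, k -> g, p -> b, t -> d / V _ V: fires at position(s) 8: regetvibiviu
2. f -> v, s -> z, t -> d / V _ V: no change
3. e -> o, i -> u / B C0 _: no change
surface: regetvibiviu


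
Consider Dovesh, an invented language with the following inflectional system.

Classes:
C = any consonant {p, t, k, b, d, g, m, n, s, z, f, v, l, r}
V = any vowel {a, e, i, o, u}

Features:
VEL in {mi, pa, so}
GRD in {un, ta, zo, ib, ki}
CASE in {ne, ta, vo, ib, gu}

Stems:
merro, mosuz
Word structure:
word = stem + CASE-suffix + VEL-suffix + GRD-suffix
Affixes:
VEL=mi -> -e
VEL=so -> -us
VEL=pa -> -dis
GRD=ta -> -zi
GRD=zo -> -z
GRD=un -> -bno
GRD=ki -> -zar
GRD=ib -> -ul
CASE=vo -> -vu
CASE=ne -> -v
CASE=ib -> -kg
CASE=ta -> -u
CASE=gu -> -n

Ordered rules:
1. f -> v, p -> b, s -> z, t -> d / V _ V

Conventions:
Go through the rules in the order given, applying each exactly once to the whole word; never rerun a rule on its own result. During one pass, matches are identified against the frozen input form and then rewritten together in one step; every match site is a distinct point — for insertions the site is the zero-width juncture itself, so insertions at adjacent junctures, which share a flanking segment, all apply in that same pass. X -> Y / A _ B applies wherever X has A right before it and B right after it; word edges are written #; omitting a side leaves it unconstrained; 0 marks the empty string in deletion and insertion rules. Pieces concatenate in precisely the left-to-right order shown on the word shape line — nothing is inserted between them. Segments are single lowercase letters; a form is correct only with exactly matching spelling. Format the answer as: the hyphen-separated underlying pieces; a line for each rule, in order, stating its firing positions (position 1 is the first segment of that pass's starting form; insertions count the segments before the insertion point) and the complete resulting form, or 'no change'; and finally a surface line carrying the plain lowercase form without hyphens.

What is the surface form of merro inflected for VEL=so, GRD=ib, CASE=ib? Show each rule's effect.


underlying: merro-kg-us-ul
1. f -> v, p -> b, s -> z, t -> d / V _ V: fires at position(s) 9: merrokguzul
surface: merrokguzul


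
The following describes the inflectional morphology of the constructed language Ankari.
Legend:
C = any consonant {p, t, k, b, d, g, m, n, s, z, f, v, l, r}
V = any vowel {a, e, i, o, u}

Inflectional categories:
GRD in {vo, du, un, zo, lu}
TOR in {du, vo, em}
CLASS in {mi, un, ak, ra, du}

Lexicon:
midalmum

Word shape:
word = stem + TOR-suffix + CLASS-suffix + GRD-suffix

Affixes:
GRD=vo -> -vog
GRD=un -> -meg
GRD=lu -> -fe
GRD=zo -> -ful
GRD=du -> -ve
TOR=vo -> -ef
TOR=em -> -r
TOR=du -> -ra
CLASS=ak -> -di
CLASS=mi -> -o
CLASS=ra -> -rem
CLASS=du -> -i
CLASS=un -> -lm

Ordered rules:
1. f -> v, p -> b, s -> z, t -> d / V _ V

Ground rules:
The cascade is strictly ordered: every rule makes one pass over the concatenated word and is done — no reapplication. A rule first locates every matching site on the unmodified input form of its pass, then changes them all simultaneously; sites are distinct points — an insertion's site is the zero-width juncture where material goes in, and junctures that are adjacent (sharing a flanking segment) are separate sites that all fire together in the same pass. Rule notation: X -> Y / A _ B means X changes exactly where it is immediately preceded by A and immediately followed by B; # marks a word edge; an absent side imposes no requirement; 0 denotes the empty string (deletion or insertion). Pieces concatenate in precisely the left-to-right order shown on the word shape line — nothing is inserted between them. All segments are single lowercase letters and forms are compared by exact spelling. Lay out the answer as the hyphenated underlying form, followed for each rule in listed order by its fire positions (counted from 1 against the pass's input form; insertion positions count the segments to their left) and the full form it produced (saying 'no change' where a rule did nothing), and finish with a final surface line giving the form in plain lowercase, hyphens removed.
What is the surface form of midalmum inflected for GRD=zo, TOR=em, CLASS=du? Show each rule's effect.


underlying: midalmum-r-i-ful
1. f -> v, p -> b, s -> z, t -> d / V _ V: fires at position(s) 11: midalmumrivul
surface: midalmumrivul


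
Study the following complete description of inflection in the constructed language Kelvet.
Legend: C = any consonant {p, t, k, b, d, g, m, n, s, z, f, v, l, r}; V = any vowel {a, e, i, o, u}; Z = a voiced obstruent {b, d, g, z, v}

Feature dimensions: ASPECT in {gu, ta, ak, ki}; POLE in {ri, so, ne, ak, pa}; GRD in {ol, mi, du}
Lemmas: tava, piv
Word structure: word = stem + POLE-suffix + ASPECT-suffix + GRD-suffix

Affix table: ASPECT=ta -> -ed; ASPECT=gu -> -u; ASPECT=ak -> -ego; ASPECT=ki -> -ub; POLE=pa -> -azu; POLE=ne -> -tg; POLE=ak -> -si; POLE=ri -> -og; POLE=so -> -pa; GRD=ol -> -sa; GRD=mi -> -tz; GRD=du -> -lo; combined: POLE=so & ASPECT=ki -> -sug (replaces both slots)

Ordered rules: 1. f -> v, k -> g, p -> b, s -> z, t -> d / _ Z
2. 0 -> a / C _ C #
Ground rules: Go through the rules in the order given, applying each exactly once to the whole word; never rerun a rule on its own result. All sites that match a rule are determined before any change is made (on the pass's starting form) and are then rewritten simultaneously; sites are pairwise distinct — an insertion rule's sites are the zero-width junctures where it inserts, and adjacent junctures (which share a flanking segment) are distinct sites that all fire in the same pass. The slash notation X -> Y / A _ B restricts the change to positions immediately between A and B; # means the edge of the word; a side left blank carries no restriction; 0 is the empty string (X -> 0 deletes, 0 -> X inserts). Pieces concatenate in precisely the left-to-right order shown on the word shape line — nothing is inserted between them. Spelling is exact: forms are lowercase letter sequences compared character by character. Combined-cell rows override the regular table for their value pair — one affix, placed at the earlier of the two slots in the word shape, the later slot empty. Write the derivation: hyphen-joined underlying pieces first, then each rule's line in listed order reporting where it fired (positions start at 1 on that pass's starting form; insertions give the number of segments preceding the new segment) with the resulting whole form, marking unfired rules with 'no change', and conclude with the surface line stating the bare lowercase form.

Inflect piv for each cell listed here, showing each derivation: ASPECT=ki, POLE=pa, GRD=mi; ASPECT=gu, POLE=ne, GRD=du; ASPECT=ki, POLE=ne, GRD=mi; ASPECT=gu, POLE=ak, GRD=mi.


cell ASPECT=ki, POLE=pa, GRD=mi:
underlying: piv-azu-ub-tz
1. f -> v, k -> g, p -> b, s -> z, t -> d / _ Z: fires at position(s) 9: pivazuubdz
2. 0 -> a / C _ C #: inserts after position(s) 9: pivazuubdaz
surface: pivazuubdaz

cell ASPECT=gu, POLE=ne, GRD=du:
underlying: piv-tg-u-lo
1. f -> v, k -> g, p -> b, s -> z, t -> d / _ Z: fires at position(s) 4: pivdgulo
2. 0 -> a / C _ C #: no change
surface: pivdgulo

cell ASPECT=ki, POLE=ne, GRD=mi:
underlying: piv-tg-ub-tz
1. f -> v, k -> g, p -> b, s -> z, t -> d / _ Z: fires at position(s) 4, 8: pivdgubdz
2. 0 -> a / C _ C #: inserts after position(s) 8: pivdgubdaz
surface: pivdgubdaz

cell ASPECT=gu, POLE=ak, GRD=mi:
underlying: piv-si-u-tz
1. f -> v, k -> g, p -> b, s -> z, t -> d / _ Z: fires at position(s) 7: pivsiudz
2. 0 -> a / C _ C #: inserts after position(s) 7: pivsiudaz
surface: pivsiudaz


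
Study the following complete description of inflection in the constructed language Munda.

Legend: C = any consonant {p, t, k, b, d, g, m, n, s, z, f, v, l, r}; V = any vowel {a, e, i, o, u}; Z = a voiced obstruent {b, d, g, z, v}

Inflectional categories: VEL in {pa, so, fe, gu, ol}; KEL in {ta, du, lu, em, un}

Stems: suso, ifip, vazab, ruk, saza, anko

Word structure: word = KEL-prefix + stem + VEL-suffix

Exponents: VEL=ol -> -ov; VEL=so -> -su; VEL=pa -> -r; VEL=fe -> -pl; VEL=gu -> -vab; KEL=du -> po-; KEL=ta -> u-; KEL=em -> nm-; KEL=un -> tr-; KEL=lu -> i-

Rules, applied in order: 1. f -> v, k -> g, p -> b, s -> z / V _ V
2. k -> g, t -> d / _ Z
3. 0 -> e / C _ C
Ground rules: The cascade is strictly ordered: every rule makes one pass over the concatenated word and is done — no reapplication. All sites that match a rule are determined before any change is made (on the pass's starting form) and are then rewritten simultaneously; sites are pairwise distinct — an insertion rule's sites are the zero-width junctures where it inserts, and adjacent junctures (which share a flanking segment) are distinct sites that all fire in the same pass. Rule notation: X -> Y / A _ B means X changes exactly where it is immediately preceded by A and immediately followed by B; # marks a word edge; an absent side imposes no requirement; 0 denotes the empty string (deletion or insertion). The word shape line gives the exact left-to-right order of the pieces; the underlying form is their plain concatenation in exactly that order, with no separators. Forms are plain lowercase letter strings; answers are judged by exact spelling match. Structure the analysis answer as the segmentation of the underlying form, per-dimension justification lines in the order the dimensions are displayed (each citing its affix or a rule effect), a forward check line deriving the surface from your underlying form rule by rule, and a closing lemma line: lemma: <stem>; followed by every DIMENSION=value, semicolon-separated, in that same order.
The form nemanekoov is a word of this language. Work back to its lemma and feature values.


underlying: nm-anko-ov
VEL=ol - signalled by the affix -ov
KEL=em - signalled by the affix nm-
check: nmankoov -> nmankoov -> nmankoov -> nemanekoov
lemma: anko; VEL=ol; KEL=em


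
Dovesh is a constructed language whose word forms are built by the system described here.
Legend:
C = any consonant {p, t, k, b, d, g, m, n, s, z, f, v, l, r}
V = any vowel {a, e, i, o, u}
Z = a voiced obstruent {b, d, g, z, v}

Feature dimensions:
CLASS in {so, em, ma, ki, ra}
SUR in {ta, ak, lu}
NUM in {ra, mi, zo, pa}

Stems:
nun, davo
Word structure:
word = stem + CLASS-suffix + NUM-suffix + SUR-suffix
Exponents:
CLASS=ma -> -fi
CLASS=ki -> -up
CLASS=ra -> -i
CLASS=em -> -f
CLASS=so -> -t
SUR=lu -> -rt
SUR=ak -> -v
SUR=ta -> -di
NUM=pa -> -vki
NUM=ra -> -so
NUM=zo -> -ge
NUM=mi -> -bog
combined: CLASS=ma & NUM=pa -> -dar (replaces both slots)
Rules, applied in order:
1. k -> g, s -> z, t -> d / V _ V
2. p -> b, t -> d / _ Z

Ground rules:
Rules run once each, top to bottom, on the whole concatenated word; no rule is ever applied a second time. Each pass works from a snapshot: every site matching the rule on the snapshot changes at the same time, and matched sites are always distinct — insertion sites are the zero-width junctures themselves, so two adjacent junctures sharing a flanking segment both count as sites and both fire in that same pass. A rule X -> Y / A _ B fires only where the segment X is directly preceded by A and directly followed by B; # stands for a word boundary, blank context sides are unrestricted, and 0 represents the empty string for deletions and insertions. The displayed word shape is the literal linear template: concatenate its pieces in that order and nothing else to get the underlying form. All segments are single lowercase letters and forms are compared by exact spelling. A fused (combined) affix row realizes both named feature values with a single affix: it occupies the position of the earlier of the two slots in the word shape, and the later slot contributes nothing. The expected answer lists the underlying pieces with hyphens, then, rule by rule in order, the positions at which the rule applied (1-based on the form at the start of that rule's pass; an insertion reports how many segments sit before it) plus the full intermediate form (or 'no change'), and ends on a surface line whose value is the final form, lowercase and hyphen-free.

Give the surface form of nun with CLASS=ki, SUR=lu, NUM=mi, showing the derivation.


underlying: nun-up-bog-rt
1. k -> g, s -> z, t -> d / V _ V: no change
2. p -> b, t -> d / _ Z: fires at position(s) 5: nunubbogrt
surface: nunubbogrt


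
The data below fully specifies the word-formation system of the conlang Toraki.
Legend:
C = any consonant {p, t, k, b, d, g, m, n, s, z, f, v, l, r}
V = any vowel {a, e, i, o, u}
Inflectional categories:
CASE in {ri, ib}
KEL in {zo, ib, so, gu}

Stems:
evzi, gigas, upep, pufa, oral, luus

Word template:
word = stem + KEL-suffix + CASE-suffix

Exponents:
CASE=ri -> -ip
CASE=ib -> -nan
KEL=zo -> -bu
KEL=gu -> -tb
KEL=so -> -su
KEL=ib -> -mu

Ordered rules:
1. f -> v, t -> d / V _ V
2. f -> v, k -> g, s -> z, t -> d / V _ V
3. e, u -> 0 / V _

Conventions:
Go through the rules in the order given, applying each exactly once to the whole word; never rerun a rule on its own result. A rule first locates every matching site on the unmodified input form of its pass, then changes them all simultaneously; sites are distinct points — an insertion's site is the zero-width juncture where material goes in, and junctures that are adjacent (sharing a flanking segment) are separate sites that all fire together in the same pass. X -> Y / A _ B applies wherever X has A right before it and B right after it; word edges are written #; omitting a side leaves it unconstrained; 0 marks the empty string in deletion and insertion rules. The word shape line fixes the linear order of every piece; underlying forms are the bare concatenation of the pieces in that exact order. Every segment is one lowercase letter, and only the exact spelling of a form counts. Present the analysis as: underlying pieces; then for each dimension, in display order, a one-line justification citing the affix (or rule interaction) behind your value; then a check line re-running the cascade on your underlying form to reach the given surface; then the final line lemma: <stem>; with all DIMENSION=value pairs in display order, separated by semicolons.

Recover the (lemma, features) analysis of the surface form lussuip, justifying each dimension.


underlying: luus-su-ip
CASE=ri - signalled by the affix -ip
KEL=so - signalled by the affix -su
check: luussuip -> luussuip -> luussuip -> lussuip
lemma: luus; CASE=ri; KEL=so


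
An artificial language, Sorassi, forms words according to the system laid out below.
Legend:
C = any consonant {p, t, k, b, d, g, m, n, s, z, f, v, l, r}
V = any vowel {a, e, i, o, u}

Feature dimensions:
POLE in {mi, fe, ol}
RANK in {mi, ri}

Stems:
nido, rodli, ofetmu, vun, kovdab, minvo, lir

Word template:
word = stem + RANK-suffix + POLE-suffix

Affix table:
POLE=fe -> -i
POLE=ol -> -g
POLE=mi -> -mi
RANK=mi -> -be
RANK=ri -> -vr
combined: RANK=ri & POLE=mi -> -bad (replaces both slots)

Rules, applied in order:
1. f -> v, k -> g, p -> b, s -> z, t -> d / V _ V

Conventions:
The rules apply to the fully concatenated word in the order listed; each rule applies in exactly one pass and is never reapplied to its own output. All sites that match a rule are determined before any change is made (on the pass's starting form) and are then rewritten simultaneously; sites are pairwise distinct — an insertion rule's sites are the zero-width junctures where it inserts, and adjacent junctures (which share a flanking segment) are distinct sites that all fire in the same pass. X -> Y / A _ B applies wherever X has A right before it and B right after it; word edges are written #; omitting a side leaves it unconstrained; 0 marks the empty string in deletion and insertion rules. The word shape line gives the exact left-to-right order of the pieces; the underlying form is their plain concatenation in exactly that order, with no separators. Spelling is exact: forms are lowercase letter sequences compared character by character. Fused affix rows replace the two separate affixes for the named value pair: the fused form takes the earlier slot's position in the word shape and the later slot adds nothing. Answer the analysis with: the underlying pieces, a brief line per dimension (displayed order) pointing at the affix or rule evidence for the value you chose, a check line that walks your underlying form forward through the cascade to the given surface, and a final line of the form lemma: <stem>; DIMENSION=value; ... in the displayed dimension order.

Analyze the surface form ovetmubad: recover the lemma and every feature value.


underlying: ofetmu-bad
POLE=mi - signalled by the combined affix row
RANK=ri - signalled by the combined affix row
check: ofetmubad -> ovetmubad
lemma: ofetmu; POLE=mi; RANK=ri


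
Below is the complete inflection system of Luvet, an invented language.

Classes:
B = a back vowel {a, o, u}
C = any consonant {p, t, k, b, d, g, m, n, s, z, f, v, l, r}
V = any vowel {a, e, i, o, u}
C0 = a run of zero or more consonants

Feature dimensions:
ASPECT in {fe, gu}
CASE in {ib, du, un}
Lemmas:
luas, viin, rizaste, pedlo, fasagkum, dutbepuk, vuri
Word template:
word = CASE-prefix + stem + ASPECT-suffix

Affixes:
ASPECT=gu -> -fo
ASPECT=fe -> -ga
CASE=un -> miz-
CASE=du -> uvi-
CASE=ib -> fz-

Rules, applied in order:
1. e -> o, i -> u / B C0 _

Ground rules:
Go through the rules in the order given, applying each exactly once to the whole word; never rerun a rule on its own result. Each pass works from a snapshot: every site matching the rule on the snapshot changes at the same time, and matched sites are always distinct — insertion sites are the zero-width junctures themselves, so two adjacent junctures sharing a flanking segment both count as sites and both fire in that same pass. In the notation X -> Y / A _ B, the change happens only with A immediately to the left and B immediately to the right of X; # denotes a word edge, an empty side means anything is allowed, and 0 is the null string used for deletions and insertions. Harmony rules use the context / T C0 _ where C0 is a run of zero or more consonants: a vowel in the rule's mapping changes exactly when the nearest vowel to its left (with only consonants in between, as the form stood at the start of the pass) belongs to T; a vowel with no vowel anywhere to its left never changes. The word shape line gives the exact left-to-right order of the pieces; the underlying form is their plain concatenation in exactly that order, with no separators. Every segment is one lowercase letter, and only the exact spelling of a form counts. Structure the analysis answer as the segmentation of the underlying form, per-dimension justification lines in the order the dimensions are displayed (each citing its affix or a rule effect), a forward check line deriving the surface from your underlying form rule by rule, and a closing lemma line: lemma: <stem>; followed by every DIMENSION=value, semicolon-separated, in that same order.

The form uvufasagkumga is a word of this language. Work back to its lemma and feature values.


underlying: uvi-fasagkum-ga
ASPECT=fe - signalled by the affix -ga
CASE=du - signalled by the affix uvi-
check: uvifasagkumga -> uvufasagkumga
lemma: fasagkum; ASPECT=fe; CASE=du


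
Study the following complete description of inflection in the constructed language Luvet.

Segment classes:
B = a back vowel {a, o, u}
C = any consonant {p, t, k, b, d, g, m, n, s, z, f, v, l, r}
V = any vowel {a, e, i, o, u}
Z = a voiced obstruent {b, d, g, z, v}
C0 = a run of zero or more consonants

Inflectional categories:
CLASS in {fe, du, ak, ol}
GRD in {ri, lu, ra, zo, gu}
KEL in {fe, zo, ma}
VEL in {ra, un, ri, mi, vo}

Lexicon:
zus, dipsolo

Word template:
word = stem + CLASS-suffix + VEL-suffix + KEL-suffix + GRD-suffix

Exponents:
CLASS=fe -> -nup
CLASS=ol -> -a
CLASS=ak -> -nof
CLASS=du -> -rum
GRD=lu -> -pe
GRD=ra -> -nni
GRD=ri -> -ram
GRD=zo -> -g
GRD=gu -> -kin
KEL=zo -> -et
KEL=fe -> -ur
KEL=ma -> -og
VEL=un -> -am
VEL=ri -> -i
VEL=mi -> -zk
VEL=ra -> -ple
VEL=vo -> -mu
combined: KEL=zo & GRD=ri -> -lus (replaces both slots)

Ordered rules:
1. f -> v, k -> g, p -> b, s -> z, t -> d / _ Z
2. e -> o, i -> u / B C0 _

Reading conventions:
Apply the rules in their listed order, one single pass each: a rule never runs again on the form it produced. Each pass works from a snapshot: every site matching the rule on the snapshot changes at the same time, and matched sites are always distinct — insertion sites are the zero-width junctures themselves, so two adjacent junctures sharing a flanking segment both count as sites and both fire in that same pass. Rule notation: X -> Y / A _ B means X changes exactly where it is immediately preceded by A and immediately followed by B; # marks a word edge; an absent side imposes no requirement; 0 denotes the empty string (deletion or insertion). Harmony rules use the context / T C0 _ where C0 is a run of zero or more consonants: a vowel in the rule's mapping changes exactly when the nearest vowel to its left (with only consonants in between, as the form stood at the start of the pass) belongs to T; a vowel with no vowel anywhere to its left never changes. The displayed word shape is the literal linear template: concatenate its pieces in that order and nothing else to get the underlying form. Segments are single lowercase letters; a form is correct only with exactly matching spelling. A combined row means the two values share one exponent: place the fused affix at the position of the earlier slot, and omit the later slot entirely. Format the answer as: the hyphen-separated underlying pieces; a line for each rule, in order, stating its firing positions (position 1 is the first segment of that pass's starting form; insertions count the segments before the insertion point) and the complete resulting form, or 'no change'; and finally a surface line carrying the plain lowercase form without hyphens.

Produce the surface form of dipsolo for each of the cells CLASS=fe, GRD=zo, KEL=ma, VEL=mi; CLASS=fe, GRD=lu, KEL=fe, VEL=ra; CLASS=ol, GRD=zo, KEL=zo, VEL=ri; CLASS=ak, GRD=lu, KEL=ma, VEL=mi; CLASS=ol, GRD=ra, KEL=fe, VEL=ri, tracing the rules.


cell CLASS=fe, GRD=zo, KEL=ma, VEL=mi:
underlying: dipsolo-nup-zk-og-g
1. f -> v, k -> g, p -> b, s -> z, t -> d / _ Z: fires at position(s) 10: dipsolonubzkogg
2. e -> o, i -> u / B C0 _: no change
surface: dipsolonubzkogg

cell CLASS=fe, GRD=lu, KEL=fe, VEL=ra:
underlying: dipsolo-nup-ple-ur-pe
1. f -> v, k -> g, p -> b, s -> z, t -> d / _ Z: no change
2. e -> o, i -> u / B C0 _: fires at position(s) 13, 17: dipsolonupplourpo
surface: dipsolonupplourpo

cell CLASS=ol, GRD=zo, KEL=zo, VEL=ri:
underlying: dipsolo-a-i-et-g
1. f -> v, k -> g, p -> b, s -> z, t -> d / _ Z: fires at position(s) 11: dipsoloaiedg
2. e -> o, i -> u / B C0 _: fires at position(s) 9: dipsoloauedg
surface: dipsoloauedg

cell CLASS=ak, GRD=lu, KEL=ma, VEL=mi:
underlying: dipsolo-nof-zk-og-pe
1. f -> v, k -> g, p -> b, s -> z, t -> d / _ Z: fires at position(s) 10: dipsolonovzkogpe
2. e -> o, i -> u / B C0 _: fires at position(s) 16: dipsolonovzkogpo
surface: dipsolonovzkogpo

cell CLASS=ol, GRD=ra, KEL=fe, VEL=ri:
underlying: dipsolo-a-i-ur-nni
1. f -> v, k -> g, p -> b, s -> z, t -> d / _ Z: no change
2. e -> o, i -> u / B C0 _: fires at position(s) 9, 14: dipsoloauurnnu
surface: dipsoloauurnnu


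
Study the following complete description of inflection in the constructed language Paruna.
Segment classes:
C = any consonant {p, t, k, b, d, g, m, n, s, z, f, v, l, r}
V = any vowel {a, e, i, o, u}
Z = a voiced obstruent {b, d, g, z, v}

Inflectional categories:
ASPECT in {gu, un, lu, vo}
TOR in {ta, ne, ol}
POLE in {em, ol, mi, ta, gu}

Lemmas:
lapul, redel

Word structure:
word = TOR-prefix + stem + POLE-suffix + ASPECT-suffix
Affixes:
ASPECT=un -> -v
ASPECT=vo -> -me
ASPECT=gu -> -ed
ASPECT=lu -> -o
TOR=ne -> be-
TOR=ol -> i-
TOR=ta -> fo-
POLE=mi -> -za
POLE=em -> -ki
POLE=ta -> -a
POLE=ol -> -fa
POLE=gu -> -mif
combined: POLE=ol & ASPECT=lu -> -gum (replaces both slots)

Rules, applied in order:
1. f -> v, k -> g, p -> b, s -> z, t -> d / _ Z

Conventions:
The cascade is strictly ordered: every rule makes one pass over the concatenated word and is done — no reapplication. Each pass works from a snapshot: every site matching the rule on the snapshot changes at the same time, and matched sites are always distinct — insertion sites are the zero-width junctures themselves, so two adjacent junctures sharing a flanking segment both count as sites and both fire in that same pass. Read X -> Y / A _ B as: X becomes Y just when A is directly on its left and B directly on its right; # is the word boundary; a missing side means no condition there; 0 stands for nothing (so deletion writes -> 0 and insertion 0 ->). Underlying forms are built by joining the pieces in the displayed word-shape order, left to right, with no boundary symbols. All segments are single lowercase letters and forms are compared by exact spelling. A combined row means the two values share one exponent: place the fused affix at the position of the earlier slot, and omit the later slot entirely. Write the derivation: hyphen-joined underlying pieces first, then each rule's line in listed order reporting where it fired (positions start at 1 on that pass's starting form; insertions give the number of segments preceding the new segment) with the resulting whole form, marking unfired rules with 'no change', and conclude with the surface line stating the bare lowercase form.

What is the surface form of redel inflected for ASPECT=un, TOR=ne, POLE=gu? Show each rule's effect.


underlying: be-redel-mif-v
1. f -> v, k -> g, p -> b, s -> z, t -> d / _ Z: fires at position(s) 10: beredelmivv
surface: beredelmivv


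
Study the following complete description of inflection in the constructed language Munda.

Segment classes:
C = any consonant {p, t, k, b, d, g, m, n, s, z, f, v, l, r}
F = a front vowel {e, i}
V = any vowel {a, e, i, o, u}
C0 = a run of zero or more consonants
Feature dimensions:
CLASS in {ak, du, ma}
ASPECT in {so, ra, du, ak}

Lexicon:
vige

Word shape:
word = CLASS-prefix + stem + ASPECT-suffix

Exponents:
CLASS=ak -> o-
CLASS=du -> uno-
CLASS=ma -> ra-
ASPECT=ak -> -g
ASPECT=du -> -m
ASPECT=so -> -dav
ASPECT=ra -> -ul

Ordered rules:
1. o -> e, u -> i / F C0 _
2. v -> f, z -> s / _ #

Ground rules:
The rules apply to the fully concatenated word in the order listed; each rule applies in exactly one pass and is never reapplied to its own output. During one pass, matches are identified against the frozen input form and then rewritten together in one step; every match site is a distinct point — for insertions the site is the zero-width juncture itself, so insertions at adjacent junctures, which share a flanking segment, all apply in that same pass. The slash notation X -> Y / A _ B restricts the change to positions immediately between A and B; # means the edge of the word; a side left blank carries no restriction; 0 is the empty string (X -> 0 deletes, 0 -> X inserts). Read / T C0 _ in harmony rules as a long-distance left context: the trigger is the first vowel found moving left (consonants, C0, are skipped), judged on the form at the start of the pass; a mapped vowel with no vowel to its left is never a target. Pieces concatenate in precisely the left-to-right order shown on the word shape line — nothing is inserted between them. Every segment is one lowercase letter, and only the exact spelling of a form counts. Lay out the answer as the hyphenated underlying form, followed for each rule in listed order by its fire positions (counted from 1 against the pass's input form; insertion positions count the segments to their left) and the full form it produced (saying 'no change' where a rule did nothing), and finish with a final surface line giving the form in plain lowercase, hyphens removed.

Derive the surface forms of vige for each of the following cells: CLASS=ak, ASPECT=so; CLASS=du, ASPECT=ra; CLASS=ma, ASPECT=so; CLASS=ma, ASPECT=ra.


cell CLASS=ak, ASPECT=so:
underlying: o-vige-dav
1. o -> e, u -> i / F C0 _: no change
2. v -> f, z -> s / _ #: fires at position(s) 8: ovigedaf
surface: ovigedaf

cell CLASS=du, ASPECT=ra:
underlying: uno-vige-ul
1. o -> e, u -> i / F C0 _: fires at position(s) 8: unovigeil
2. v -> f, z -> s / _ #: no change
surface: unovigeil

cell CLASS=ma, ASPECT=so:
underlying: ra-vige-dav
1. o -> e, u -> i / F C0 _: no change
2. v -> f, z -> s / _ #: fires at position(s) 9: ravigedaf
surface: ravigedaf

cell CLASS=ma, ASPECT=ra:
underlying: ra-vige-ul
1. o -> e, u -> i / F C0 _: fires at position(s) 7: ravigeil
2. v -> f, z -> s / _ #: no change
surface: ravigeil


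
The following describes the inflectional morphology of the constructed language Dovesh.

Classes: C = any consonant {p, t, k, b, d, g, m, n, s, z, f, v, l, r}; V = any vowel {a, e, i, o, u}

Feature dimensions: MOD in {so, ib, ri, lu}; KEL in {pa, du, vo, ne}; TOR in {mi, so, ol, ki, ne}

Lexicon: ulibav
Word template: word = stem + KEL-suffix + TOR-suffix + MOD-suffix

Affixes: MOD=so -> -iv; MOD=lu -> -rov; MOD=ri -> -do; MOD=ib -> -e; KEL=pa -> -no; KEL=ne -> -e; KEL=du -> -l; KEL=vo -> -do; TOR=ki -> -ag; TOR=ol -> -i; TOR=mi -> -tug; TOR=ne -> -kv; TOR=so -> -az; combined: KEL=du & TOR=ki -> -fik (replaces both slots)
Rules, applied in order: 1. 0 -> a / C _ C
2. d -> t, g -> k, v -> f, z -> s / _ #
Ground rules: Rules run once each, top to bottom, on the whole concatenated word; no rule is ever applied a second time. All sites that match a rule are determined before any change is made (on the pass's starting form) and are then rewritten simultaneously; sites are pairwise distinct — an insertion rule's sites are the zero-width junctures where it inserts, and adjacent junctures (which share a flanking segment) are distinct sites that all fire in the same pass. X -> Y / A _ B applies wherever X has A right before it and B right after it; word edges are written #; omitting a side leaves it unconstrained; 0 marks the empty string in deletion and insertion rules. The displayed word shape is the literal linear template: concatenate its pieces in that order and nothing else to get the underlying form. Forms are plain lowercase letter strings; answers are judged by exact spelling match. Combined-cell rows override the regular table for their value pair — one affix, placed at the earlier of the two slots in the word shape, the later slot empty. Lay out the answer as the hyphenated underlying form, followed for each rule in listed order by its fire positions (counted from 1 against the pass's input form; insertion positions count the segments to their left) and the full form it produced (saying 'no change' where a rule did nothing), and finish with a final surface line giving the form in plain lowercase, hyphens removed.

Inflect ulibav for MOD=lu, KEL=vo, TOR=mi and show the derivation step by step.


underlying: ulibav-do-tug-rov
1. 0 -> a / C _ C: inserts after position(s) 6, 11: ulibavadotugarov
2. d -> t, g -> k, v -> f, z -> s / _ #: fires at position(s) 16: ulibavadotugarof
surface: ulibavadotugarof


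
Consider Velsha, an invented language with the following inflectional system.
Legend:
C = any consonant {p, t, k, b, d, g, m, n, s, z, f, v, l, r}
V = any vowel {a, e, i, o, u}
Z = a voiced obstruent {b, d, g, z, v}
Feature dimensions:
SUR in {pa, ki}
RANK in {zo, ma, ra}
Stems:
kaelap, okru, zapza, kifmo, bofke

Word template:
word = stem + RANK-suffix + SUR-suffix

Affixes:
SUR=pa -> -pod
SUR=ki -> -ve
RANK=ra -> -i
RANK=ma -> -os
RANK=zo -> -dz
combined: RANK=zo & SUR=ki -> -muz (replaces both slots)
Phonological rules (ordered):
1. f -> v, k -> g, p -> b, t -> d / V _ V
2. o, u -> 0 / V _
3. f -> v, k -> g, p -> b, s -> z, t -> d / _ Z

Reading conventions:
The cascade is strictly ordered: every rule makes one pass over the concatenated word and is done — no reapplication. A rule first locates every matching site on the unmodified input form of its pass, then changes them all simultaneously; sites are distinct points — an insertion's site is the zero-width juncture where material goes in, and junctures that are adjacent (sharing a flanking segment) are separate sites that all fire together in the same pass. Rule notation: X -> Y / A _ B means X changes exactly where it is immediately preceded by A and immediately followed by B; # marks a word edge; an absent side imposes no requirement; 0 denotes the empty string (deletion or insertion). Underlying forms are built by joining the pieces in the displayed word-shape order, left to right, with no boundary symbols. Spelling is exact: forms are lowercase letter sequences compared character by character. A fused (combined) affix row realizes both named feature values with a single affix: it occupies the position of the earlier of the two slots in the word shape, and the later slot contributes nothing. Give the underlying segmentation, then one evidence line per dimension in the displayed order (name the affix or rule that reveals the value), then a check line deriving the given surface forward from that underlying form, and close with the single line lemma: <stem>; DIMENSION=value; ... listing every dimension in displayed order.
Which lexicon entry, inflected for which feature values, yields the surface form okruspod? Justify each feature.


underlying: okru-os-pod
SUR=pa - signalled by the affix -pod
RANK=ma - signalled by the affix -os
check: okruospod -> okruospod -> okruspod -> okruspod
lemma: okru; SUR=pa; RANK=ma


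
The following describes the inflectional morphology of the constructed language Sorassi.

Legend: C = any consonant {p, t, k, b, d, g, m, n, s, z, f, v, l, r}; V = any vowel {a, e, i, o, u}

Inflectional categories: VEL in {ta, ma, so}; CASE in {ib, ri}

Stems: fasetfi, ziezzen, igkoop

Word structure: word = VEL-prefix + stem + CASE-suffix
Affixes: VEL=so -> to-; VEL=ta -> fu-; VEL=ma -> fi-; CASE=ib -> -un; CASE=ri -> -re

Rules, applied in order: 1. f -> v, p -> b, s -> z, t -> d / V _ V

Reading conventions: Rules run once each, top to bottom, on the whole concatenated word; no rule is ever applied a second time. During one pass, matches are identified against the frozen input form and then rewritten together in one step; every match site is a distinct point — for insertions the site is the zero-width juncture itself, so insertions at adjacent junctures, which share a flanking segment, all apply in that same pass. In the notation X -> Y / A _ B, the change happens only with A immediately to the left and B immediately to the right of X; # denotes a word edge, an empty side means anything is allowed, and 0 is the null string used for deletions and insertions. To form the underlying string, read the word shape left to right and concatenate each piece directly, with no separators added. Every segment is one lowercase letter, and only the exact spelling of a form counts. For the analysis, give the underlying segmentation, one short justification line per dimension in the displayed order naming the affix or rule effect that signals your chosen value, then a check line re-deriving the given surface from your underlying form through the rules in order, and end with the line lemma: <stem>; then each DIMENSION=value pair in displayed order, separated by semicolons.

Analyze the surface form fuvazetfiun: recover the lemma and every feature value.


underlying: fu-fasetfi-un
VEL=ta - signalled by the affix fu-
CASE=ib - signalled by the affix -un
check: fufasetfiun -> fuvazetfiun
lemma: fasetfi; VEL=ta; CASE=ib
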